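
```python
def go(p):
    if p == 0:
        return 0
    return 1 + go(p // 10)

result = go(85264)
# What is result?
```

Count of digits of 85264: 5

Answer: 5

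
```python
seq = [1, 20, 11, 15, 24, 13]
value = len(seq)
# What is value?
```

Trace:
`seq = [1, 20, 11, 15, 24, 13]` → seq = [1, 20, 11, 15, 24, 13]
`value = len(seq)` → value = 6
So value = 6

Answer: 6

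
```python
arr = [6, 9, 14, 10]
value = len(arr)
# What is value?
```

Trace:
`arr = [6, 9, 14, 10]` → arr = [6, 9, 14, 10]
`value = len(arr)` → value = 4
So value = 4

Answer: 4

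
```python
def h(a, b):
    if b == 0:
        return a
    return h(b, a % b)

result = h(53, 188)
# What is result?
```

h(53, 188) -> h(188, 53) -> h(53, 29) -> h(29, 24) -> h(24, 5) -> h(5, 4) -> h(4, 1) -> h(1, 0) -> 1

Answer: 1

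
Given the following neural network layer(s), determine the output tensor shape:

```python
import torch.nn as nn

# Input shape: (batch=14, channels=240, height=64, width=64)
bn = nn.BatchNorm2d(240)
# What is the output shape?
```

Input: (14, 240, 64, 64) -> Output: (14, 240, 64, 64)

Answer: (14, 240, 64, 64)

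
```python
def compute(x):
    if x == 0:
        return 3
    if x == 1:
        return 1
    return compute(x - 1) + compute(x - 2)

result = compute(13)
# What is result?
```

Build up from base cases: compute(0)=3, compute(1)=1, compute(2)=4, compute(3)=5, compute(4)=9, compute(5)=14, compute(6)=23, ..., compute(13)=665

Answer: 665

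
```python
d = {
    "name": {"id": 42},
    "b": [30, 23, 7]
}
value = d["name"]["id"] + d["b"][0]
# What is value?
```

Trace:
`d = { ...` → d = {'name': {'id': 42}, 'b': [30, 23, 7]}
`value = d["name"]["id"] + d["b"][0]` → value = 72
So value = 72

Answer: 72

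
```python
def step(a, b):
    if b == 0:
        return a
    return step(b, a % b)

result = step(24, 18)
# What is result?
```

step(24, 18) -> step(18, 6) -> step(6, 0) -> 6

Answer: 6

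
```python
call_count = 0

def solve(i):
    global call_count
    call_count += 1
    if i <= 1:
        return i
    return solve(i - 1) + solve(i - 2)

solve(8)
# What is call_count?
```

Calls(i) = 1 + Calls(i-1) + Calls(i-2); Calls(0)=Calls(1)=1. For i=8 this gives 67.

Answer: 67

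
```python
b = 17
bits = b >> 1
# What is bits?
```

Trace:
`b = 17` → b = 17
`bits = b >> 1` → bits = 8
So bits = 8

Answer: 8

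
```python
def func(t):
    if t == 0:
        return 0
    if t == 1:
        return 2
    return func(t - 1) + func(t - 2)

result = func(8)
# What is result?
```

Build up from base cases: func(0)=0, func(1)=2, func(2)=2, func(3)=4, func(4)=6, func(5)=10, func(6)=16, ..., func(8)=42

Answer: 42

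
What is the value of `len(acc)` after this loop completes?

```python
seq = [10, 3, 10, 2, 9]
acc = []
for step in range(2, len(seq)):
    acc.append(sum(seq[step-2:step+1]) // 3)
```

Number of 3-element averages
`acc` takes the values: [] → [7] → [7, 5] → [7, 5, 7]
So `len(acc)` = 3

Answer: 3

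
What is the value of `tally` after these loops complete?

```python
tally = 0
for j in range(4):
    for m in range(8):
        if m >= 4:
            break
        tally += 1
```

Inner breaks at 4, outer runs 4 times
`tally` takes the values: 0 → 1 → 2 → 3 → 4 → 5 → 6 → 7 → 8 → 9 → 10 → 11 → 12 → 13 → 14 → 15 → 16

Answer: 16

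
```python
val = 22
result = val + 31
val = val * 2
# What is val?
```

Trace:
`val = 22` → val = 22
`result = val + 31` → result = 53
`val = val * 2` → val = 44
So val = 44

Answer: 44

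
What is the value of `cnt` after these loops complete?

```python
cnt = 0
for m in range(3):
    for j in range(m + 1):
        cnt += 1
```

Triangle: 1 + 2 + ... + 3
`cnt` takes the values: 0 → 1 → 2 → 3 → 4 → 5 → 6

Answer: 6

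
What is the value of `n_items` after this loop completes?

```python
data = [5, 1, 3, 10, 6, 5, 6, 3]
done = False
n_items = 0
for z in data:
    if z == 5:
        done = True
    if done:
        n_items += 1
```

Count elements after first 5 in [5, 1, 3, 10, 6, 5, 6, 3]
`n_items` takes the values: 0 → 1 → 2 → 3 → 4 → 5 → 6 → 7 → 8

Answer: 8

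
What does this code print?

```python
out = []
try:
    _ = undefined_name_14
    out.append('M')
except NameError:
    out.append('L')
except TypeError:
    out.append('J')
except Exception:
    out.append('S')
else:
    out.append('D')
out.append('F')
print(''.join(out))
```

Execution trace: 'L' (except NameError) → 'F' (after the try/except). Output: LF

Answer: LF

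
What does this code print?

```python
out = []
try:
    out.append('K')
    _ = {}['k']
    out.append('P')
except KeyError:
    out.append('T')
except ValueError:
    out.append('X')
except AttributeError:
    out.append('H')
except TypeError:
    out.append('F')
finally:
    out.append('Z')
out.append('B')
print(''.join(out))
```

Execution trace: 'K' (try body) → 'T' (except KeyError) → 'Z' (finally) → 'B' (after the try/except). Output: KTZB

Answer: KTZB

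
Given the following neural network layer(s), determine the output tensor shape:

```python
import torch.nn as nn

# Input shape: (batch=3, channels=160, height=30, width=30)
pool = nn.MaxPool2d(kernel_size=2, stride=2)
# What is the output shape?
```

Input: (3, 160, 30, 30) -> Output: (3, 160, 15, 15)

Answer: (3, 160, 15, 15)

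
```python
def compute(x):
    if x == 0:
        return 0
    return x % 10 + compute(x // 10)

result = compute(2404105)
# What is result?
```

Sum of digits of 2404105: 5 + 0 + 1 + 4 + 0 + 4 + 2 = 16

Answer: 16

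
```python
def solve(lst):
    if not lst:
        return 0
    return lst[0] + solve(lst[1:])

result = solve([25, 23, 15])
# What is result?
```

25 + 23 + 15 + 0 = 63

Answer: 63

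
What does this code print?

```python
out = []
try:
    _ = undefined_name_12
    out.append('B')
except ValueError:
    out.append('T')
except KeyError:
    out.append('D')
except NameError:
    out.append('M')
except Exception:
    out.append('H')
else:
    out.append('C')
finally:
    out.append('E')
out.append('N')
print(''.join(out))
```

Execution trace: 'M' (except NameError) → 'E' (finally) → 'N' (after the try/except). Output: MEN

Answer: MEN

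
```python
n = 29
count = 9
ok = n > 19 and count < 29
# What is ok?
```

Trace:
`n = 29` → n = 29
`count = 9` → count = 9
`ok = n > 19 and count < 29` → ok = True
So ok = True

Answer: True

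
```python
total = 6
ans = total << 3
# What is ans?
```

Trace:
`total = 6` → total = 6
`ans = total << 3` → ans = 48
So ans = 48

Answer: 48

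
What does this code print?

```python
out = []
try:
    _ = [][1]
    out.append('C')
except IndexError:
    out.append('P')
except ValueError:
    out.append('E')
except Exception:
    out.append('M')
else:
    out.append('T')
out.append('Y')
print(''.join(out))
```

Execution trace: 'P' (except IndexError) → 'Y' (after the try/except). Output: PY

Answer: PY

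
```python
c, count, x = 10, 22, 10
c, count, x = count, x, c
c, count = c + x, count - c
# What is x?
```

Trace:
`c, count, x = 10, 22, 10` → c = 10; count = 22; x = 10
`c, count, x = count, x, c` → c = 22; count = 10; x = 10
`c, count = c + x, count - c` → c = 32; count = -12
So x = 10

Answer: 10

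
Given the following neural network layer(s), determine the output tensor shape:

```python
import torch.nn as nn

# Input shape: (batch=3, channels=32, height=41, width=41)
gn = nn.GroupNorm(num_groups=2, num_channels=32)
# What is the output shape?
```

Input: (3, 32, 41, 41) -> Output: (3, 32, 41, 41)

Answer: (3, 32, 41, 41)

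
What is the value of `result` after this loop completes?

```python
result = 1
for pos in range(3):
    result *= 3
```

3^3 = 27
`result` takes the values: 1 → 3 → 9 → 27

Answer: 27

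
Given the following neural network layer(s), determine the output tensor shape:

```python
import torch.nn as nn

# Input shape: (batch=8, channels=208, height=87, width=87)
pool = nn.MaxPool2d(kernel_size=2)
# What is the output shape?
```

Input: (8, 208, 87, 87) -> Output: (8, 208, 43, 43)

Answer: (8, 208, 43, 43)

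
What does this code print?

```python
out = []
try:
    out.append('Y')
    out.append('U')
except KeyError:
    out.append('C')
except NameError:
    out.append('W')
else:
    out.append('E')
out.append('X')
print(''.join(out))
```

Execution trace: 'Y' (try body) → 'U' (try body, no exception) → 'E' (else) → 'X' (after the try/except). Output: YUEX

Answer: YUEX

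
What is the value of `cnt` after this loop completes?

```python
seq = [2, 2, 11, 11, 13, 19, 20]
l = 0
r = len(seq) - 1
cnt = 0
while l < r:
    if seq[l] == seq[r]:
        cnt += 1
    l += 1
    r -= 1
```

Count matching pairs from ends
`cnt` takes the values: 0

Answer: 0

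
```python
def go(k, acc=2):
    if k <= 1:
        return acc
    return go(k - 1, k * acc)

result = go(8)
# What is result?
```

Accumulator trace (n, acc): (8, 2) -> (7, 16) -> (6, 112) -> (5, 672) -> (4, 3360) -> (3, 13440) -> (2, 40320) -> (1, 80640) -> return 80640

Answer: 80640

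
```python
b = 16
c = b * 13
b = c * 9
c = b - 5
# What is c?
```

Trace:
`b = 16` → b = 16
`c = b * 13` → c = 208
`b = c * 9` → b = 1872
`c = b - 5` → c = 1867
So c = 1867

Answer: 1867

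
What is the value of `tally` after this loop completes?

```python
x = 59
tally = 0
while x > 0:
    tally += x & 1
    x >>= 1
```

Count set bits in 59 (binary: 0b111011)
`tally` takes the values: 0 → 1 → 2 → 3 → 4 → 5

Answer: 5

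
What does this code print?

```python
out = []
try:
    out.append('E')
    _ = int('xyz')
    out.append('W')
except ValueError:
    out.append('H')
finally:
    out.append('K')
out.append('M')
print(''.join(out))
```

Execution trace: 'E' (try body) → 'H' (except ValueError) → 'K' (finally) → 'M' (after the try/except). Output: EHKM

Answer: EHKM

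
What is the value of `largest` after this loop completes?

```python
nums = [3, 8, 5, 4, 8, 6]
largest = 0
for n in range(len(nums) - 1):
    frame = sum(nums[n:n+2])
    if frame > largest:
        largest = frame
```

Max sum of 2-element window in [3, 8, 5, 4, 8, 6]
`largest` takes the values: 0 → 11 → 13 → 14

Answer: 14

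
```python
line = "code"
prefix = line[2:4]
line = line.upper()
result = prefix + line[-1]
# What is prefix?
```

Trace:
`line = "code"` → line = 'code'
`prefix = line[2:4]` → prefix = 'de'
`line = line.upper()` → line = 'CODE'
`result = prefix + line[-1]` → result = 'deE'
So prefix = 'de'

Answer: 'de'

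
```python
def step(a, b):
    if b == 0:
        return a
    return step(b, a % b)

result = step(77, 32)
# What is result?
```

step(77, 32) -> step(32, 13) -> step(13, 6) -> step(6, 1) -> step(1, 0) -> 1

Answer: 1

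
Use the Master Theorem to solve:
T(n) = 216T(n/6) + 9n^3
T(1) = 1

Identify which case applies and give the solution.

a=216, b=6, f(n)=9n^3. log_6(216) = 3. Since c=3 = 3, Case 2 applies: T(n) = Θ(n^log_b(a) · log n) = O(n^3 log n).

Answer: O(n^3 log n) - Case 2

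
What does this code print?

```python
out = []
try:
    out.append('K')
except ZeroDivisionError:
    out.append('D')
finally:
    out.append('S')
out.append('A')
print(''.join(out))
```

Execution trace: 'K' (try body, no exception) → 'S' (finally) → 'A' (after the try/except). Output: KSA

Answer: KSA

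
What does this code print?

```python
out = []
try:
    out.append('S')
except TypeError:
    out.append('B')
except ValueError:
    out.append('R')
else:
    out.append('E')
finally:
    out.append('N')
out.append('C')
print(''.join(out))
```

Execution trace: 'S' (try body, no exception) → 'E' (else) → 'N' (finally) → 'C' (after the try/except). Output: SENC

Answer: SENC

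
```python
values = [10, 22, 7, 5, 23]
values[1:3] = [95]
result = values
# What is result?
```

Trace:
`values = [10, 22, 7, 5, 23]` → values = [10, 22, 7, 5, 23]
`values[1:3] = [95]` → values = [10, 95, 5, 23]
`result = values` → result = [10, 95, 5, 23]
So result = [10, 95, 5, 23]

Answer: [10, 95, 5, 23]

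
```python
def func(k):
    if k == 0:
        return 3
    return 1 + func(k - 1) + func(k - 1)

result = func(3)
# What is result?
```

func(k) = 1 + 2·func(k-1), func(0)=3. Closed form: (3+1)·2^3 - 1 = 31.

Answer: 31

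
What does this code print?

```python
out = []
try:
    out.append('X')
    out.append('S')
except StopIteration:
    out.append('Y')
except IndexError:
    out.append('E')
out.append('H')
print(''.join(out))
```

Execution trace: 'X' (try body) → 'S' (try body, no exception) → 'H' (after the try/except). Output: XSH

Answer: XSH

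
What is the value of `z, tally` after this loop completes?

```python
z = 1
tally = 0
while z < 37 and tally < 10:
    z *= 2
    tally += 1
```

Double until >= 37 or 10 iterations
`z, tally` takes the values: (1, 0) → (2, 0) → (2, 1) → (4, 1) → (4, 2) → (8, 2) → (8, 3) → (16, 3) → (16, 4) → (32, 4) → (32, 5) → (64, 5) → (64, 6)

Answer: 64, 6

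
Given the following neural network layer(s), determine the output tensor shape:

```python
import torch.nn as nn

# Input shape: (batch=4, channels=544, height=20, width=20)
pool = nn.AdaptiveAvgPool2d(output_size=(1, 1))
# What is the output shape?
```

Input: (4, 544, 20, 20) -> Output: (4, 544, 1, 1)

Answer: (4, 544, 1, 1)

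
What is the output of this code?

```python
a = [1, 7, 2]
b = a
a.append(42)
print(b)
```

Key concept: basic list aliasing.
Step by step:
`a = [1, 7, 2]` → a = [1, 7, 2]
`b = a` → b = [1, 7, 2] (same object as a)
`a.append(42)` → a = [1, 7, 2, 42] (same object as b); b = [1, 7, 2, 42] (same object as a)
`print(b)` → prints [1, 7, 2, 42]

Answer: [1, 7, 2, 42]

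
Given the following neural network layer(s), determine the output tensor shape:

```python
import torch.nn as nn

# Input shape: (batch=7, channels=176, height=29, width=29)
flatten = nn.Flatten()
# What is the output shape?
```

Input: (7, 176, 29, 29) -> Output: (7, 148016)

Answer: (7, 148016)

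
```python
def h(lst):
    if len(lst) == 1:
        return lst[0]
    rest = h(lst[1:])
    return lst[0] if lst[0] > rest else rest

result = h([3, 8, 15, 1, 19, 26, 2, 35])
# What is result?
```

Recursive max over [3, 8, 15, 1, 19, 26, 2, 35] = 35

Answer: 35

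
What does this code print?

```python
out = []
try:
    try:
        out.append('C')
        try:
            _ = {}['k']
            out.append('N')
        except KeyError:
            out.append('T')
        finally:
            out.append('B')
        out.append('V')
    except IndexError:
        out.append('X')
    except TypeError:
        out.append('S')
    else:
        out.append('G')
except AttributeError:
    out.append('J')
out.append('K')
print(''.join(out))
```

Execution trace: 'C' (try body) → 'T' (inner except KeyError) → 'B' (inner finally) → 'V' (try body, no exception) → 'G' (else) → 'K' (after the try/except). Output: CTBVGK

Answer: CTBVGK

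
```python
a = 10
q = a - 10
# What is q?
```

Trace:
`a = 10` → a = 10
`q = a - 10` → q = 0
So q = 0

Answer: 0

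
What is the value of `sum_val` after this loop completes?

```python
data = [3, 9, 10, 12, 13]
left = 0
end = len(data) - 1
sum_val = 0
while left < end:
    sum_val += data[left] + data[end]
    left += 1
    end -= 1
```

Sum of pairs from ends
`sum_val` takes the values: 0 → 16 → 37

Answer: 37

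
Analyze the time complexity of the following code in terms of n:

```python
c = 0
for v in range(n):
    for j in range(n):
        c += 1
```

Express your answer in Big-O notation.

Each loop level contributes: n × n. Multiplying the contributions gives O(n^2).

Answer: O(n^2)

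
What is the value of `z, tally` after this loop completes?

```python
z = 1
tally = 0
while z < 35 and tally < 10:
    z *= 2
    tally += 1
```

Double until >= 35 or 10 iterations
`z, tally` takes the values: (1, 0) → (2, 0) → (2, 1) → (4, 1) → (4, 2) → (8, 2) → (8, 3) → (16, 3) → (16, 4) → (32, 4) → (32, 5) → (64, 5) → (64, 6)

Answer: 64, 6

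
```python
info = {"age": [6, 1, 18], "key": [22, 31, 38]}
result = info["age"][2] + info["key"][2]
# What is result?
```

Trace:
`info = {"age": [6, 1, 18], "key": [22, 31, 38]}` → info = {'age': [6, 1, 18], 'key': [22, 31, 38]}
`result = info["age"][2] + info["key"][2]` → result = 56
So result = 56

Answer: 56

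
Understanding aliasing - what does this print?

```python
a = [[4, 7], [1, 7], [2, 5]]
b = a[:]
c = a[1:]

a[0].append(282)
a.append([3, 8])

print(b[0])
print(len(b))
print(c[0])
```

Key concept: slice with nested mutation.
Step by step:
`a = [[4, 7], [1, 7], [2, 5]]` → a = [[4, 7], [1, 7], [2, 5]]
`b = a[:]` → b = [[4, 7], [1, 7], [2, 5]]
`c = a[1:]` → c = [[1, 7], [2, 5]]
`a[0].append(282)` → a = [[4, 7, 282], [1, 7], [2, 5]]; b = [[4, 7, 282], [1, 7], [2, 5]]
`a.append([3, 8])` → a = [[4, 7, 282], [1, 7], [2, 5], [3, 8]]
`print(b[0])` → prints [4, 7, 282]
`print(len(b))` → prints 3
`print(c[0])` → prints [1, 7]

Answer:
[4, 7, 282]
3
[1, 7]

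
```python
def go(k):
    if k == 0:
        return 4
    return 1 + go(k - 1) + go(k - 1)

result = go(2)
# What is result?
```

go(k) = 1 + 2·go(k-1), go(0)=4. Closed form: (4+1)·2^2 - 1 = 19.

Answer: 19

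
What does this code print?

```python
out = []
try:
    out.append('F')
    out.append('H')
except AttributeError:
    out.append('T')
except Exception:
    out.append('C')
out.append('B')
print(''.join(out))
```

Execution trace: 'F' (try body) → 'H' (try body, no exception) → 'B' (after the try/except). Output: FHB

Answer: FHB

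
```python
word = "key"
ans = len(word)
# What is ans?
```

Trace:
`word = "key"` → word = 'key'
`ans = len(word)` → ans = 3
So ans = 3

Answer: 3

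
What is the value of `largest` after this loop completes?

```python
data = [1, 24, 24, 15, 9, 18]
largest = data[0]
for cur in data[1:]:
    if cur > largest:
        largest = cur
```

Maximum of [1, 24, 24, 15, 9, 18]
`largest` takes the values: 1 → 24

Answer: 24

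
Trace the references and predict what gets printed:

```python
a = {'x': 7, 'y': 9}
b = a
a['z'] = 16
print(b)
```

Key concept: dict aliasing.
Step by step:
`a = {'x': 7, 'y': 9}` → a = {'x': 7, 'y': 9}
`b = a` → b = {'x': 7, 'y': 9} (same object as a)
`a['z'] = 16` → a = {'x': 7, 'y': 9, 'z': 16} (same object as b); b = {'x': 7, 'y': 9, 'z': 16} (same object as a)
`print(b)` → prints {'x': 7, 'y': 9, 'z': 16}

Answer: {'x': 7, 'y': 9, 'z': 16}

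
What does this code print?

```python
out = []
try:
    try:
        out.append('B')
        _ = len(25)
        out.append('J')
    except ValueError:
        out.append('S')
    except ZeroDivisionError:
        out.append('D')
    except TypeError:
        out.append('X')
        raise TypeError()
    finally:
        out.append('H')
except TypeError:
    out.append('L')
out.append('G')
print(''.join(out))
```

Execution trace: 'B' (inner try body) → 'X' (inner except TypeError) → 'H' (inner finally) → 'L' (outer except TypeError) → 'G' (after the try/except). Output: BXHLG

Answer: BXHLG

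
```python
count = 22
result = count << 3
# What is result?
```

Trace:
`count = 22` → count = 22
`result = count << 3` → result = 176
So result = 176

Answer: 176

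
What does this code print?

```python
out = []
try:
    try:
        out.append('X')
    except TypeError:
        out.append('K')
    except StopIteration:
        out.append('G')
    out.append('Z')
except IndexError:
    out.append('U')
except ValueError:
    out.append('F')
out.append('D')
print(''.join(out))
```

Execution trace: 'X' (inner try body, no exception) → 'Z' (try body, no exception) → 'D' (after the try/except). Output: XZD

Answer: XZD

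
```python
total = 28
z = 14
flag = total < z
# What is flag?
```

Trace:
`total = 28` → total = 28
`z = 14` → z = 14
`flag = total < z` → flag = False
So flag = False

Answer: False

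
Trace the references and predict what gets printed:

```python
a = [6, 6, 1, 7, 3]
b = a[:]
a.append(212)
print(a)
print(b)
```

Key concept: slice [:] creates copy.
Step by step:
`a = [6, 6, 1, 7, 3]` → a = [6, 6, 1, 7, 3]
`b = a[:]` → b = [6, 6, 1, 7, 3]
`a.append(212)` → a = [6, 6, 1, 7, 3, 212]
`print(a)` → prints [6, 6, 1, 7, 3, 212]
`print(b)` → prints [6, 6, 1, 7, 3]

Answer:
[6, 6, 1, 7, 3, 212]
[6, 6, 1, 7, 3]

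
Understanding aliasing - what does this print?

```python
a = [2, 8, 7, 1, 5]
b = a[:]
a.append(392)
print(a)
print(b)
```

Key concept: slice [:] creates copy.
Step by step:
`a = [2, 8, 7, 1, 5]` → a = [2, 8, 7, 1, 5]
`b = a[:]` → b = [2, 8, 7, 1, 5]
`a.append(392)` → a = [2, 8, 7, 1, 5, 392]
`print(a)` → prints [2, 8, 7, 1, 5, 392]
`print(b)` → prints [2, 8, 7, 1, 5]

Answer:
[2, 8, 7, 1, 5, 392]
[2, 8, 7, 1, 5]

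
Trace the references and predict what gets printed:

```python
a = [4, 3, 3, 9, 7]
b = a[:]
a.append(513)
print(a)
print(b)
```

Key concept: slice [:] creates copy.
Step by step:
`a = [4, 3, 3, 9, 7]` → a = [4, 3, 3, 9, 7]
`b = a[:]` → b = [4, 3, 3, 9, 7]
`a.append(513)` → a = [4, 3, 3, 9, 7, 513]
`print(a)` → prints [4, 3, 3, 9, 7, 513]
`print(b)` → prints [4, 3, 3, 9, 7]

Answer:
[4, 3, 3, 9, 7, 513]
[4, 3, 3, 9, 7]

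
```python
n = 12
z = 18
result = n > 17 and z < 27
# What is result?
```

Trace:
`n = 12` → n = 12
`z = 18` → z = 18
`result = n > 17 and z < 27` → result = False
So result = False

Answer: False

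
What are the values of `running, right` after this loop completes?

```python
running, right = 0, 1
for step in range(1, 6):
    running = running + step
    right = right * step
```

Sum and factorial of 1 to 5
`running, right` takes the values: (0, 1) → (1, 1) → (3, 1) → (3, 2) → (6, 2) → (6, 6) → (10, 6) → (10, 24) → (15, 24) → (15, 120)

Answer: 15, 120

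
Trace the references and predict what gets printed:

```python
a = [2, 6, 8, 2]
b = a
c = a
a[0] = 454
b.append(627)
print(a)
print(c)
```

Key concept: multiple aliases.
Step by step:
`a = [2, 6, 8, 2]` → a = [2, 6, 8, 2]
`b = a` → b = [2, 6, 8, 2] (same object as a)
`c = a` → c = [2, 6, 8, 2] (same object as a, b)
`a[0] = 454` → a = [454, 6, 8, 2] (same object as b, c); b = [454, 6, 8, 2] (same object as a, c); c = [454, 6, 8, 2] (same object as a, b)
`b.append(627)` → a = [454, 6, 8, 2, 627] (same object as b, c); b = [454, 6, 8, 2, 627] (same object as a, c); c = [454, 6, 8, 2, 627] (same object as a, b)
`print(a)` → prints [454, 6, 8, 2, 627]
`print(c)` → prints [454, 6, 8, 2, 627]

Answer:
[454, 6, 8, 2, 627]
[454, 6, 8, 2, 627]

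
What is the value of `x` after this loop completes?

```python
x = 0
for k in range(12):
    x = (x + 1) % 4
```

Increment mod 4, 12 times = 0
`x` takes the values: 0 → 1 → 2 → 3 → 0 → 1 → 2 → 3 → 0 → 1 → 2 → 3 → 0

Answer: 0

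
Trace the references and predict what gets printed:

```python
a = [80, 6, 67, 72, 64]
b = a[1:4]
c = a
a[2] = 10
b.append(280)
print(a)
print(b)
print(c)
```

Key concept: slice vs alias.
Step by step:
`a = [80, 6, 67, 72, 64]` → a = [80, 6, 67, 72, 64]
`b = a[1:4]` → b = [6, 67, 72]
`c = a` → c = [80, 6, 67, 72, 64] (same object as a)
`a[2] = 10` → a = [80, 6, 10, 72, 64] (same object as c); c = [80, 6, 10, 72, 64] (same object as a)
`b.append(280)` → b = [6, 67, 72, 280]
`print(a)` → prints [80, 6, 10, 72, 64]
`print(b)` → prints [6, 67, 72, 280]
`print(c)` → prints [80, 6, 10, 72, 64]

Answer:
[80, 6, 10, 72, 64]
[6, 67, 72, 280]
[80, 6, 10, 72, 64]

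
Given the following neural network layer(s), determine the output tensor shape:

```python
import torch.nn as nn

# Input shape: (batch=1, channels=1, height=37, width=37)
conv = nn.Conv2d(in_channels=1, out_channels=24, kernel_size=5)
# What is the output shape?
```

Input: (1, 1, 37, 37) -> Output: (1, 24, 33, 33)

Answer: (1, 24, 33, 33)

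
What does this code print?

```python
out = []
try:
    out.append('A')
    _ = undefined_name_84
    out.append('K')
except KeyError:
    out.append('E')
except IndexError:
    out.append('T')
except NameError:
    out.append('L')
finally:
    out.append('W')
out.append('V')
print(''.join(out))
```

Execution trace: 'A' (try body) → 'L' (except NameError) → 'W' (finally) → 'V' (after the try/except). Output: ALWV

Answer: ALWV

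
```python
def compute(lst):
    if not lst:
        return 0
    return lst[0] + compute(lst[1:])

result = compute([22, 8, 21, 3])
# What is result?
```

22 + 8 + 21 + 3 + 0 = 54

Answer: 54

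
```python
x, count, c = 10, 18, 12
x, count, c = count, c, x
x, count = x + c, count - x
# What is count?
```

Trace:
`x, count, c = 10, 18, 12` → x = 10; count = 18; c = 12
`x, count, c = count, c, x` → x = 18; count = 12; c = 10
`x, count = x + c, count - x` → x = 28; count = -6
So count = -6

Answer: -6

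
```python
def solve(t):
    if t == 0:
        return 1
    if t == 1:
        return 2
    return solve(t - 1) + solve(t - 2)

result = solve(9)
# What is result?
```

Build up from base cases: solve(0)=1, solve(1)=2, solve(2)=3, solve(3)=5, solve(4)=8, solve(5)=13, solve(6)=21, ..., solve(9)=89

Answer: 89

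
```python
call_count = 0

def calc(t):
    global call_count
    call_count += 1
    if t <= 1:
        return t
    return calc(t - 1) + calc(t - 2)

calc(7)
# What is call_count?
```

Calls(t) = 1 + Calls(t-1) + Calls(t-2); Calls(0)=Calls(1)=1. For t=7 this gives 41.

Answer: 41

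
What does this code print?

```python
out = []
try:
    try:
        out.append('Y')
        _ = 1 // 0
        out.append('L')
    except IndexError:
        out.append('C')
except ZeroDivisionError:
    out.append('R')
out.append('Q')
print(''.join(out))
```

Execution trace: 'Y' (try body) → 'R' (outer except ZeroDivisionError) → 'Q' (after the try/except). Output: YRQ

Answer: YRQ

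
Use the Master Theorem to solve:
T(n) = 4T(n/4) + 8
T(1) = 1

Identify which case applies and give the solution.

a=4, b=4, f(n)=8. log_4(4) = 1. Since c=0 < 1, Case 1 applies: T(n) = Θ(n^log_b(a)) = O(n).

Answer: O(n) - Case 1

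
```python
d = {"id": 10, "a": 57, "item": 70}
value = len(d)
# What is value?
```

Trace:
`d = {"id": 10, "a": 57, "item": 70}` → d = {'id': 10, 'a': 57, 'item': 70}
`value = len(d)` → value = 3
So value = 3

Answer: 3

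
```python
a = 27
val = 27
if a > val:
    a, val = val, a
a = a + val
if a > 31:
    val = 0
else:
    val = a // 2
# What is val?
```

Trace:
`a = 27` → a = 27
`val = 27` → val = 27
`if a > val: ...` → a > val is False → no variable changes
`a = a + val` → a = 54
`if a > 31: ...` → a > 31 is True → val = 0
So val = 0

Answer: 0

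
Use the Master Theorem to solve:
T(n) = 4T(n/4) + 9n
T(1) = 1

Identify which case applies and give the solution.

a=4, b=4, f(n)=9n. log_4(4) = 1. Since c=1 = 1, Case 2 applies: T(n) = Θ(n^log_b(a) · log n) = O(n log n).

Answer: O(n log n) - Case 2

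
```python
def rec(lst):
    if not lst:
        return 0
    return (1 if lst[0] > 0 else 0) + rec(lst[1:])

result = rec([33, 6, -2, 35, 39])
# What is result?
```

Count of positive elements in [33, 6, -2, 35, 39] = 4

Answer: 4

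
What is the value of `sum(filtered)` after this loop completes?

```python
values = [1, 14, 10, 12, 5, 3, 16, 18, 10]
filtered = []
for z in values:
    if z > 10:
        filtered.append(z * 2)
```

Sum of doubled values > 10
`filtered` takes the values: [] → [28] → [28, 24] → [28, 24, 32] → [28, 24, 32, 36]
So `sum(filtered)` = 120

Answer: 120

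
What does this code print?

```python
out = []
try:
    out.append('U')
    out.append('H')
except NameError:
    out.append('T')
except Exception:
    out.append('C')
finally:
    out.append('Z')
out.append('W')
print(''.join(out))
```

Execution trace: 'U' (try body) → 'H' (try body, no exception) → 'Z' (finally) → 'W' (after the try/except). Output: UHZW

Answer: UHZW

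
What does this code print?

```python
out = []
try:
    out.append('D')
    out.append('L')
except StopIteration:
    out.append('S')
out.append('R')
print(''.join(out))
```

Execution trace: 'D' (try body) → 'L' (try body, no exception) → 'R' (after the try/except). Output: DLR

Answer: DLR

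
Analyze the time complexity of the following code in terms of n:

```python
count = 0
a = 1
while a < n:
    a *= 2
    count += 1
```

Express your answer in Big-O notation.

Each loop level contributes: log n. Multiplying the contributions gives O(log n).

Answer: O(log n)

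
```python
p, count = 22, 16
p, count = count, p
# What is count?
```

Trace:
`p, count = 22, 16` → p = 22; count = 16
`p, count = count, p` → p = 16; count = 22
So count = 22

Answer: 22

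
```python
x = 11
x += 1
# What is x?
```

Trace:
`x = 11` → x = 11
`x += 1` → x = 12
So x = 12

Answer: 12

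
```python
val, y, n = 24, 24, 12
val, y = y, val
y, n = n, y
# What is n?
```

Trace:
`val, y, n = 24, 24, 12` → val = 24; y = 24; n = 12
`val, y = y, val` → val = 24; y = 24
`y, n = n, y` → y = 12; n = 24
So n = 24

Answer: 24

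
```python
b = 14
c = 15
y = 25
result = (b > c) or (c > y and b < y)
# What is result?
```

Trace:
`b = 14` → b = 14
`c = 15` → c = 15
`y = 25` → y = 25
`result = (b > c) or (c > y and b < y)` → result = False
So result = False

Answer: False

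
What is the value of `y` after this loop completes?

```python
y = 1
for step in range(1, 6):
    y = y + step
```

Start at 1, add 1 through 5
`y` takes the values: 1 → 2 → 4 → 7 → 11 → 16

Answer: 16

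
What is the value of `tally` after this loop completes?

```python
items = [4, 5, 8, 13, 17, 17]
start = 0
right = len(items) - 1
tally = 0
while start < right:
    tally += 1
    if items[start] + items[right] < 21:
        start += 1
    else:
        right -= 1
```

Steps to find pair summing to 21
`tally` takes the values: 0 → 1 → 2 → 3 → 4 → 5

Answer: 5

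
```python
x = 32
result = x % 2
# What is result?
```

Trace:
`x = 32` → x = 32
`result = x % 2` → result = 0
So result = 0

Answer: 0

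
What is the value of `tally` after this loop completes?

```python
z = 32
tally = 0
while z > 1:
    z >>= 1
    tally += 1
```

Count right shifts until 1
`tally` takes the values: 0 → 1 → 2 → 3 → 4 → 5

Answer: 5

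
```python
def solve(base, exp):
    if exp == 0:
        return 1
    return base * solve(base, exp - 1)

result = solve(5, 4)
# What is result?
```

solve(5, 4) = 5 * 5 * 5 * 5 = 625

Answer: 625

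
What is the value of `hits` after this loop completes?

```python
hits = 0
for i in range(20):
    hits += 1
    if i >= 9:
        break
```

Loop breaks when i reaches 9, hits is 10
`hits` takes the values: 0 → 1 → 2 → 3 → 4 → 5 → 6 → 7 → 8 → 9 → 10

Answer: 10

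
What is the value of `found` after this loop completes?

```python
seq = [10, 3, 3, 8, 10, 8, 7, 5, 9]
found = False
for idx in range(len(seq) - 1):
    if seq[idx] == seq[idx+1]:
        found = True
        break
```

Check consecutive duplicates in [10, 3, 3, 8, 10, 8, 7, 5, 9]
`found` takes the values: False → True

Answer: True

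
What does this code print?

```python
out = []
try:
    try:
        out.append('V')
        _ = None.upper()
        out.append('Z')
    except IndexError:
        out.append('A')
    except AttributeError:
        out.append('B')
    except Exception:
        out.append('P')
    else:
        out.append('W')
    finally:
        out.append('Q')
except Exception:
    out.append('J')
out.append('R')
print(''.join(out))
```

Execution trace: 'V' (inner try body) → 'B' (inner except AttributeError) → 'Q' (inner finally) → 'R' (after the try/except). Output: VBQR

Answer: VBQR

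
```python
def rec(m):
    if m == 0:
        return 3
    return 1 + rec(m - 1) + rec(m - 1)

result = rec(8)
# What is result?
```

rec(m) = 1 + 2·rec(m-1), rec(0)=3. Closed form: (3+1)·2^8 - 1 = 1023.

Answer: 1023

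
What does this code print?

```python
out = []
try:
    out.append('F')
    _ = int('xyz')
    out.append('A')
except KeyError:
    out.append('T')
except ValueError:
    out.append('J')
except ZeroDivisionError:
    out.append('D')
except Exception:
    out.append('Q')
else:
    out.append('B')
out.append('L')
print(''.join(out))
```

Execution trace: 'F' (try body) → 'J' (except ValueError) → 'L' (after the try/except). Output: FJL

Answer: FJL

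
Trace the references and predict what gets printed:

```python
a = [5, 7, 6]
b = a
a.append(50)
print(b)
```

Key concept: basic list aliasing.
Step by step:
`a = [5, 7, 6]` → a = [5, 7, 6]
`b = a` → b = [5, 7, 6] (same object as a)
`a.append(50)` → a = [5, 7, 6, 50] (same object as b); b = [5, 7, 6, 50] (same object as a)
`print(b)` → prints [5, 7, 6, 50]

Answer: [5, 7, 6, 50]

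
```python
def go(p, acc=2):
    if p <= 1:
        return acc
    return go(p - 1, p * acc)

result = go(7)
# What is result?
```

Accumulator trace (n, acc): (7, 2) -> (6, 14) -> (5, 84) -> (4, 420) -> (3, 1680) -> (2, 5040) -> (1, 10080) -> return 10080

Answer: 10080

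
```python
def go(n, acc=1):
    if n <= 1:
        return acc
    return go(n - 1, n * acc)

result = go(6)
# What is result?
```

Accumulator trace (n, acc): (6, 1) -> (5, 6) -> (4, 30) -> (3, 120) -> (2, 360) -> (1, 720) -> return 720

Answer: 720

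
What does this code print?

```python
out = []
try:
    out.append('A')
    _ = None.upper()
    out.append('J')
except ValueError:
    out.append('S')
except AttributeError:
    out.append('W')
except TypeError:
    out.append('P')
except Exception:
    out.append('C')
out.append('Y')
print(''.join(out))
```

Execution trace: 'A' (try body) → 'W' (except AttributeError) → 'Y' (after the try/except). Output: AWY

Answer: AWY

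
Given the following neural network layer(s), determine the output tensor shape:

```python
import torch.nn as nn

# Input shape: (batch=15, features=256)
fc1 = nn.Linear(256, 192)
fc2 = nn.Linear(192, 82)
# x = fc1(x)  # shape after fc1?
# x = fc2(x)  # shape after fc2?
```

Input: (15, 256) -> after fc1: (15, 192) -> Output: (15, 82)

Answer: (15, 82)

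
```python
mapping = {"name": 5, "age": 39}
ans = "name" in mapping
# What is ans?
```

Trace:
`mapping = {"name": 5, "age": 39}` → mapping = {'name': 5, 'age': 39}
`ans = "name" in mapping` → ans = True
So ans = True

Answer: True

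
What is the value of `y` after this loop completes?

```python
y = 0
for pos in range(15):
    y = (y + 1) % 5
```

Increment mod 5, 15 times = 0
`y` takes the values: 0 → 1 → 2 → 3 → 4 → 0 → 1 → 2 → 3 → 4 → 0 → 1 → 2 → 3 → 4 → 0

Answer: 0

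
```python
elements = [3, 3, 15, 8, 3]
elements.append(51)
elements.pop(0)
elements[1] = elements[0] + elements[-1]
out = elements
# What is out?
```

Trace:
`elements = [3, 3, 15, 8, 3]` → elements = [3, 3, 15, 8, 3]
`elements.append(51)` → elements = [3, 3, 15, 8, 3, 51]
`elements.pop(0)` → elements = [3, 15, 8, 3, 51]
`elements[1] = elements[0] + elements[-1]` → elements = [3, 54, 8, 3, 51]
`out = elements` → out = [3, 54, 8, 3, 51]
So out = [3, 54, 8, 3, 51]

Answer: [3, 54, 8, 3, 51]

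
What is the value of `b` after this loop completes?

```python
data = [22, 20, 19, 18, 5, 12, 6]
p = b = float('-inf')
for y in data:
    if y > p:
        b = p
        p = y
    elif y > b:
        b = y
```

Second largest (with repeats) in [22, 20, 19, 18, 5, 12, 6]
`b` takes the values: -inf → 20

Answer: 20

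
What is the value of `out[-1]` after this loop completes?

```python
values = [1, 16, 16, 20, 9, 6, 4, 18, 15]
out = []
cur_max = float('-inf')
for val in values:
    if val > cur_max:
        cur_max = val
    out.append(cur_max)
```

Running max ends at 20
`out` takes the values: [] → [1] → [1, 16] → [1, 16, 16] → [1, 16, 16, 20] → [1, 16, 16, 20, 20] → [1, 16, 16, 20, 20, 20] → [1, 16, 16, 20, 20, 20, 20] → [1, 16, 16, 20, 20, 20, 20, 20] → [1, 16, 16, 20, 20, 20, 20, 20, 20]
So `out[-1]` = 20

Answer: 20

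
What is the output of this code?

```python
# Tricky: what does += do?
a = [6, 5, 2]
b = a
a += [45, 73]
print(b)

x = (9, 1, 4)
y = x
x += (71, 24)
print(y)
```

Key concept: += behavior differs for mutable vs immutable.
Step by step:
`a = [6, 5, 2]` → a = [6, 5, 2]
`b = a` → b = [6, 5, 2] (same object as a)
`a += [45, 73]` → a = [6, 5, 2, 45, 73] (same object as b); b = [6, 5, 2, 45, 73] (same object as a)
`print(b)` → prints [6, 5, 2, 45, 73]
`x = (9, 1, 4)` → x = (9, 1, 4)
`y = x` → y = (9, 1, 4)
`x += (71, 24)` → x = (9, 1, 4, 71, 24)
`print(y)` → prints (9, 1, 4)

Answer:
[6, 5, 2, 45, 73]
(9, 1, 4)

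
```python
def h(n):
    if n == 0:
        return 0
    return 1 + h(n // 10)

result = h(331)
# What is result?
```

Count of digits of 331: 3

Answer: 3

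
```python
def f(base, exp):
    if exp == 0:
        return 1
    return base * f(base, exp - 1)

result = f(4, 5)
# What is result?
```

f(4, 5) = 4 * 4 * 4 * 4 * 4 = 1024

Answer: 1024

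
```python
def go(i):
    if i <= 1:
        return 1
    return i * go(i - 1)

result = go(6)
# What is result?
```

go(6) = 6 * 5 * 4 * 3 * 2 * 1 = 720

Answer: 720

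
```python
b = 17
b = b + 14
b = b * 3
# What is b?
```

Trace:
`b = 17` → b = 17
`b = b + 14` → b = 31
`b = b * 3` → b = 93
So b = 93

Answer: 93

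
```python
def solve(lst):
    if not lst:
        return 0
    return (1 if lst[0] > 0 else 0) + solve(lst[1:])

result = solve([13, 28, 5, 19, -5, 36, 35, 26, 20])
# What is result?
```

Count of positive elements in [13, 28, 5, 19, -5, 36, 35, 26, 20] = 8

Answer: 8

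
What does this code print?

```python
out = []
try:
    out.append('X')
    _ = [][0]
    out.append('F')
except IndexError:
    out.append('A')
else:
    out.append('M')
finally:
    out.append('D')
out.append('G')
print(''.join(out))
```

Execution trace: 'X' (try body) → 'A' (except IndexError) → 'D' (finally) → 'G' (after the try/except). Output: XADG

Answer: XADG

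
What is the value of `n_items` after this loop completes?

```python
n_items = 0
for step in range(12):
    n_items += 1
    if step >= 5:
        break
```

Loop breaks when step reaches 5, n_items is 6
`n_items` takes the values: 0 → 1 → 2 → 3 → 4 → 5 → 6

Answer: 6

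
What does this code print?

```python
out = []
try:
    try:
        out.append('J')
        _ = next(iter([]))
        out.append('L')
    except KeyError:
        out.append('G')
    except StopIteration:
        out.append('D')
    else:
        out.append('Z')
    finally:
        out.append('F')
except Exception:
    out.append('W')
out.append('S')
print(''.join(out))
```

Execution trace: 'J' (inner try body) → 'D' (inner except StopIteration) → 'F' (inner finally) → 'S' (after the try/except). Output: JDFS

Answer: JDFS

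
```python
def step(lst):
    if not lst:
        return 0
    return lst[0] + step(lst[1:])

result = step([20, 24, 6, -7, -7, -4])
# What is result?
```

20 + 24 + 6 + (-7) + (-7) + (-4) + 0 = 32

Answer: 32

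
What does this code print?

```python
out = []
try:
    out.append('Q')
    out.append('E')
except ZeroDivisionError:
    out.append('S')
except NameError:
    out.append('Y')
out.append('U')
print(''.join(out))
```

Execution trace: 'Q' (try body) → 'E' (try body, no exception) → 'U' (after the try/except). Output: QEU

Answer: QEU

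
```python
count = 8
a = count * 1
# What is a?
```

Trace:
`count = 8` → count = 8
`a = count * 1` → a = 8
So a = 8

Answer: 8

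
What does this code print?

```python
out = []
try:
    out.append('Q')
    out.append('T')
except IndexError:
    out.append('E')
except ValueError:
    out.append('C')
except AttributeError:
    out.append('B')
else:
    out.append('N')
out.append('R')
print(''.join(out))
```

Execution trace: 'Q' (try body) → 'T' (try body, no exception) → 'N' (else) → 'R' (after the try/except). Output: QTNR

Answer: QTNR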